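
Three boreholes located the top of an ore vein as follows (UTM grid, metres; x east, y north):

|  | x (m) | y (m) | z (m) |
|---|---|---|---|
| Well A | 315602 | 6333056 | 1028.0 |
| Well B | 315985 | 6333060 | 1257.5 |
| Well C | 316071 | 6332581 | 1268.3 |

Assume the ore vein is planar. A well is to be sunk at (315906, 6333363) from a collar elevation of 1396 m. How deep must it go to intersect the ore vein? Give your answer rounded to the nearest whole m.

Let the plane be z = a·x + b·y + c.
Well B−Well A: 383a + 4b = 229.5;  Well C−Well A: 469a − 475b = 240.3.
Solving gives a = 0.59833026, b = 0.08487767.
Then c = 1028 − a·315602 − b·6333056 = −725341.24.
At (315906, 6333363): z_contact = 189016.1 + 537561.1 − 725341.24 = 1235.9 m.
Depth below ground = 1396 − 1235.9 = 160 m.

160 m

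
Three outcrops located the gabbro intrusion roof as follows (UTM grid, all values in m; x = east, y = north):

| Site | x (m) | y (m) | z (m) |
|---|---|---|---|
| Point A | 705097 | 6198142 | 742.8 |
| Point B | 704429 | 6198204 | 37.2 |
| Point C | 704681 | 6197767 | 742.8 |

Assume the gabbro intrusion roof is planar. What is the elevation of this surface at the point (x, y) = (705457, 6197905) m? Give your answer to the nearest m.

Two edge vectors: Point A→Point B = (-668, 62, -705.6), Point A→Point C = (-416, -375, 0).
Normal n = (Point A→Point B) × (Point A→Point C) = (-264600, 293529.6, 276292).
So ∂z/∂x = −n_x/n_z = 0.95768245 and ∂z/∂y = −n_y/n_z = −1.06238907.
Intercept c from Point A: 742.8 − 675259.02 + 6584838.29 = 5910322.07.
At (705457, 6197905): z = 675603.8 − 6584586.5 + 5910322.07 = 1339.4 m.

1339 m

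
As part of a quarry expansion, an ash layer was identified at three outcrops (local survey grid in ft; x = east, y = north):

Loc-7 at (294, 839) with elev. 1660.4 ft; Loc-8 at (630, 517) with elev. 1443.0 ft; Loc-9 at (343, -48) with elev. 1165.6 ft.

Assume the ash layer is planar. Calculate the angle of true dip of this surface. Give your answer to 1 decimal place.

29.4°

Let the plane be z = a·x + b·y + c.
Loc-8−Loc-7: 336a − 322b = −217.4;  Loc-9−Loc-7: 49a − 887b = −494.8.
Solving gives a = −0.11872, b = 0.55128.
Gradient magnitude |∇z| = √(a² + b²) = √(0.01409 + 0.30391) = 0.56392.
True dip = arctan(0.56392) = 29.4°, dipping toward SSE (azimuth ≈ 168°).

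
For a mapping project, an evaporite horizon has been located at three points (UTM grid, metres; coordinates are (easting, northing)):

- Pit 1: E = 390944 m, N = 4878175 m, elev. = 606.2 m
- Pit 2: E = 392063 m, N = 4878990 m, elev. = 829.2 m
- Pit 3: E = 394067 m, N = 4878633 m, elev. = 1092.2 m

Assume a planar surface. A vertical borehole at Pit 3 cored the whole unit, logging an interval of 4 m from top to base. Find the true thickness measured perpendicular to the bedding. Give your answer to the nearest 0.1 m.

Let the plane be z = a·E + b·N + c.
Pit 2−Pit 1: 1119a + 815b = 223;  Pit 3−Pit 1: 3123a + 458b = 486.
Solving gives a = 0.14461, b = 0.07507.
|∇z| = √(a²+b²) = 0.16293, so dip δ = arctan(0.16293) = 9.25°.
True thickness = vertical thickness × cos δ = 4 × cos 9.25° = 3.9 m.

3.9 m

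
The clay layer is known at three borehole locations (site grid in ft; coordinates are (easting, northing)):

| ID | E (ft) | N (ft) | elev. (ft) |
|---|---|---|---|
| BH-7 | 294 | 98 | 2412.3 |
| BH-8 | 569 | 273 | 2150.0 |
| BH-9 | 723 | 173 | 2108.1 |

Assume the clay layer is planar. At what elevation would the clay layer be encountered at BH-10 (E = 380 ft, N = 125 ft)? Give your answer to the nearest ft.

Two edge vectors: BH-7→BH-8 = (275, 175, -262.3), BH-7→BH-9 = (429, 75, -304.2).
Normal n = (BH-7→BH-8) × (BH-7→BH-9) = (-33562.5, -28871.7, -54450).
So ∂z/∂E = −n_x/n_z = −0.61639 and ∂z/∂N = −n_y/n_z = −0.53024.
Intercept c from BH-7: 2412.3 + 181.22 + 51.96 = 2645.48.
At (380, 125): z = −234.2 − 66.3 + 2645.48 = 2345.0 ft.

2345 ft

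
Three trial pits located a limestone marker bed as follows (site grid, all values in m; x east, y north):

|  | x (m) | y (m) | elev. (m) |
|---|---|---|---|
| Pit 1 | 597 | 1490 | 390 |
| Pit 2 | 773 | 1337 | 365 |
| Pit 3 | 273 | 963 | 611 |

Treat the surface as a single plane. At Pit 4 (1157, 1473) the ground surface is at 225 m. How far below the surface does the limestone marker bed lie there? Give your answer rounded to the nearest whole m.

16 m

Two edge vectors: Pit 1→Pit 2 = (176, -153, -25), Pit 1→Pit 3 = (-324, -527, 221).
Normal n = (Pit 1→Pit 2) × (Pit 1→Pit 3) = (-46988, -30796, -142324).
So ∂z/∂x = −n_x/n_z = −0.33015 and ∂z/∂y = −n_y/n_z = −0.21638.
Intercept c from Pit 1: 390 + 197.10 + 322.41 = 909.50.
At (1157, 1473): z_contact = −382.0 − 318.7 + 909.50 = 208.8 m.
Depth below ground = 225 − 208.8 = 16 m.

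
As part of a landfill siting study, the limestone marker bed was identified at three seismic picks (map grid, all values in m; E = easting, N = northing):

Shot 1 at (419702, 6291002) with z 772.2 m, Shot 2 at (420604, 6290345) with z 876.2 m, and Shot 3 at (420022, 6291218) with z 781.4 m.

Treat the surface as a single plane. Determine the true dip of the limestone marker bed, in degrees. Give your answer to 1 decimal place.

Two edge vectors: Shot 1→Shot 2 = (902, -657, 104), Shot 1→Shot 3 = (320, 216, 9.2).
Normal n = (Shot 1→Shot 2) × (Shot 1→Shot 3) = (-28508.4, 24981.6, 405072).
So ∂z/∂E = −n_x/n_z = 0.07038 and ∂z/∂N = −n_y/n_z = −0.06167.
Gradient magnitude |∇z| = √(a² + b²) = √(0.00495 + 0.00380) = 0.09358.
True dip = arctan(0.09358) = 5.3°, dipping toward NW (azimuth ≈ 311°).

5.3°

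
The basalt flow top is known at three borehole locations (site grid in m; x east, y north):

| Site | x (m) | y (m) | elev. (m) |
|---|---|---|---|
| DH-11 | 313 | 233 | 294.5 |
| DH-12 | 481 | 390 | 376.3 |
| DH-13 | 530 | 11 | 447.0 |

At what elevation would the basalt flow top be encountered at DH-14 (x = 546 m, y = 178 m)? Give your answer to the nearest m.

438 m

Two edge vectors: DH-11→DH-12 = (168, 157, 81.8), DH-11→DH-13 = (217, -222, 152.5).
Normal n = (DH-11→DH-12) × (DH-11→DH-13) = (42102.1, -7869.4, -71365).
So ∂z/∂x = −n_x/n_z = 0.58995 and ∂z/∂y = −n_y/n_z = −0.11027.
Intercept c from DH-11: 294.5 − 184.66 + 25.69 = 135.54.
At (546, 178): z = 322.1 − 19.6 + 135.54 = 438.0 m.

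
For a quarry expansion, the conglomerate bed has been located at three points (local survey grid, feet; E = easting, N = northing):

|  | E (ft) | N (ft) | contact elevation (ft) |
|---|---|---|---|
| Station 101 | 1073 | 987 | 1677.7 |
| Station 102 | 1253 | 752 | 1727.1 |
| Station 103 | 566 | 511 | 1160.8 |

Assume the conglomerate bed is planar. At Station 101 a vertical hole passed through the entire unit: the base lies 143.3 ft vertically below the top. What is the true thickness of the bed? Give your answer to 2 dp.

112.89 ft

Let the plane be z = a·E + b·N + c.
Station 102−Station 101: 180a − 235b = 49.4;  Station 103−Station 101: −507a − 476b = −516.9.
Solving gives a = 0.70785, b = 0.33197.
|∇z| = √(a²+b²) = 0.78183, so dip δ = arctan(0.78183) = 38.02°.
True thickness = vertical thickness × cos δ = 143.3 × cos 38.02° = 112.89 ft.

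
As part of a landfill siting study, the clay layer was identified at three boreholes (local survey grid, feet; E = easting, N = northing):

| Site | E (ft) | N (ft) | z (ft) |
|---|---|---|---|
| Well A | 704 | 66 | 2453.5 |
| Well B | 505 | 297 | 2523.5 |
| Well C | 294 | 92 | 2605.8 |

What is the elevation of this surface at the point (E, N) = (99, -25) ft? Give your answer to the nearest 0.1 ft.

Let the plane be z = a·E + b·N + c.
Well B−Well A: −199a + 231b = 70;  Well C−Well A: −410a + 26b = 152.3.
Solving gives a = −0.37260, b = −0.01796.
Then c = 2453.5 − a·704 − b·66 = 2717.00.
At (99, -25): z = −36.9 + 0.4 + 2717.00 = 2680.6 ft.

2680.6 ft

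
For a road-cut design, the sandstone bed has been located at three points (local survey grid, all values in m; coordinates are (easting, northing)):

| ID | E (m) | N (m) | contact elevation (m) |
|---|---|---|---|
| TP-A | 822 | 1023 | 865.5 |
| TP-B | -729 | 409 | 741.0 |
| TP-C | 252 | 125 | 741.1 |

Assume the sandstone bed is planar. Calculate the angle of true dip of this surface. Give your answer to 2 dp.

6.94°

Two edge vectors: TP-A→TP-B = (-1551, -614, -124.5), TP-A→TP-C = (-570, -898, -124.4).
Normal n = (TP-A→TP-B) × (TP-A→TP-C) = (-35419.4, -121979.4, 1042818).
So ∂z/∂E = −n_x/n_z = 0.03397 and ∂z/∂N = −n_y/n_z = 0.11697.
Gradient magnitude |∇z| = √(a² + b²) = √(0.00115 + 0.01368) = 0.12180.
True dip = arctan(0.12180) = 6.94°, dipping toward SSW (azimuth ≈ 196°).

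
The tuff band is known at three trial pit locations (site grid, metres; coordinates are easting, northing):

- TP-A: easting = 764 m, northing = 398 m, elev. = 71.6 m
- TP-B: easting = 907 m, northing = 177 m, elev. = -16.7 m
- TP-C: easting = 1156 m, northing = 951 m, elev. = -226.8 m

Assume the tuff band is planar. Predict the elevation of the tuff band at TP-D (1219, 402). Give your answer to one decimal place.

Two edge vectors: TP-A→TP-B = (143, -221, -88.3), TP-A→TP-C = (392, 553, -298.4).
Normal n = (TP-A→TP-B) × (TP-A→TP-C) = (114776.3, 8057.6, 165711).
So ∂z/∂easting = −n_x/n_z = −0.692629 and ∂z/∂northing = −n_y/n_z = −0.048624.
Intercept c from TP-A: 71.6 + 529.17 + 19.35 = 620.12.
At (1219, 402): z = −844.3 − 19.5 + 620.12 = -243.7 m.

-243.7 m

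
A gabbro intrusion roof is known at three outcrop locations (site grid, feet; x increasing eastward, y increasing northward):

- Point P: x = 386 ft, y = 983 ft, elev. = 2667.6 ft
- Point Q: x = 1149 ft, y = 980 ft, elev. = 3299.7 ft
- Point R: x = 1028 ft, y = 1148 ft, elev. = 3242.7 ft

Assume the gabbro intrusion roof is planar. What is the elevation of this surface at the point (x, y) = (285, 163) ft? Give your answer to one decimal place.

2372.2 ft

Two edge vectors: Point P→Point Q = (763, -3, 632.1), Point P→Point R = (642, 165, 575.1).
Normal n = (Point P→Point Q) × (Point P→Point R) = (-106021.8, -32993.1, 127821).
So ∂z/∂x = −n_x/n_z = 0.829455 and ∂z/∂y = −n_y/n_z = 0.258120.
Intercept c from Point P: 2667.6 − 320.17 − 253.73 = 2093.70.
At (285, 163): z = 236.4 + 42.1 + 2093.70 = 2372.2 ft.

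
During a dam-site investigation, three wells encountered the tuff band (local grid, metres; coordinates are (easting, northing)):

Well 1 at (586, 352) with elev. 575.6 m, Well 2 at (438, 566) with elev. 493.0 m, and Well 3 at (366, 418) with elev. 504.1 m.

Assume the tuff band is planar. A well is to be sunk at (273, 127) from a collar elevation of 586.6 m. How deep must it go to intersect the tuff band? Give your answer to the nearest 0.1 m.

Two edge vectors: Well 1→Well 2 = (-148, 214, -82.6), Well 1→Well 3 = (-220, 66, -71.5).
Normal n = (Well 1→Well 2) × (Well 1→Well 3) = (-9849.4, 7590, 37312).
So ∂z/∂E = −n_x/n_z = 0.26397 and ∂z/∂N = −n_y/n_z = −0.20342.
Intercept c from Well 1: 575.6 − 154.69 + 71.60 = 492.51.
At (273, 127): z_contact = 72.06 − 25.83 + 492.51 = 538.75 m.
Depth below ground = 586.6 − 538.75 = 47.9 m.

47.9 m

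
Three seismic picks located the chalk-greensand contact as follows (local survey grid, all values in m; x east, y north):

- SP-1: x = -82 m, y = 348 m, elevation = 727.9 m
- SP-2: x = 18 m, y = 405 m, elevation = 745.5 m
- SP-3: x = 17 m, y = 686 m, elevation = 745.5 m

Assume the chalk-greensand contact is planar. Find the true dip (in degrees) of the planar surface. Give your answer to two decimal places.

9.96°

Two edge vectors: SP-1→SP-2 = (100, 57, 17.6), SP-1→SP-3 = (99, 338, 17.6).
Normal n = (SP-1→SP-2) × (SP-1→SP-3) = (-4945.6, -17.6, 28157).
So ∂z/∂x = −n_x/n_z = 0.17564 and ∂z/∂y = −n_y/n_z = 0.00063.
Gradient magnitude |∇z| = √(a² + b²) = √(0.03085 + 0.00000) = 0.17564.
True dip = arctan(0.17564) = 9.96°, dipping toward W (azimuth ≈ 270°).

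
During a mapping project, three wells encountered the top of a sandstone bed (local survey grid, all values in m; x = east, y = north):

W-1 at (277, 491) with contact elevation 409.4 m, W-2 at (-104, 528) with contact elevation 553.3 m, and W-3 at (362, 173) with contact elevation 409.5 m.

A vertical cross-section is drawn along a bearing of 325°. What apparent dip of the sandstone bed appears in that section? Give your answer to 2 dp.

7.82°

Let the plane be z = a·x + b·y + c.
W-2−W-1: −381a + 37b = 143.9;  W-3−W-1: 85a − 318b = 0.1.
Solving gives a = −0.38779, b = −0.10397.
Unit vector along 325° is (sin 325°, cos 325°) = (-0.5736, 0.8192).
Slope in that direction = a·(-0.5736) + b·(0.8192) = 0.13726.
Apparent dip = arctan|0.13726| = 7.82° (true dip is 21.9°, so apparent ≤ true as expected).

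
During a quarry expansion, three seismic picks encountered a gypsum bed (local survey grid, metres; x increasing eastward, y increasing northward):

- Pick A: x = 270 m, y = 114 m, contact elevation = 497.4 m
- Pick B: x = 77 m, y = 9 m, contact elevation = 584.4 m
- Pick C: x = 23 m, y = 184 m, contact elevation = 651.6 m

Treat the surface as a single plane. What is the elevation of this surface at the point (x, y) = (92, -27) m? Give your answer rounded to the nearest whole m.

568 m

Let the plane be z = a·x + b·y + c.
Pick B−Pick A: −193a − 105b = 87;  Pick C−Pick A: −247a + 70b = 154.2.
Solving gives a = −0.56486, b = 0.20970.
Then c = 497.4 − a·270 − b·114 = 626.01.
At (92, -27): z = −52.0 − 5.7 + 626.01 = 568.4 m.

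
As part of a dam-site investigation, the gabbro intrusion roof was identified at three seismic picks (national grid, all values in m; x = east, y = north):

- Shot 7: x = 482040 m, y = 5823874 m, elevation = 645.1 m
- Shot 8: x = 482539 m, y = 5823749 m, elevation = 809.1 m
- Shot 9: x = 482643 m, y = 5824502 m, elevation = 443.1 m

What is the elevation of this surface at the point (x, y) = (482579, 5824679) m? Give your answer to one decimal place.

Two edge vectors: Shot 7→Shot 8 = (499, -125, 164), Shot 7→Shot 9 = (603, 628, -202).
Normal n = (Shot 7→Shot 8) × (Shot 7→Shot 9) = (-77742, 199690, 388747).
So ∂z/∂x = −n_x/n_z = 0.199980964 and ∂z/∂y = −n_y/n_z = −0.513675990.
Intercept c from Shot 7: 645.1 − 96398.82 + 2991584.24 = 2895830.52.
At (482579, 5824679): z = 96506.6 − 2991997.8 + 2895830.52 = 339.4 m.

339.4 m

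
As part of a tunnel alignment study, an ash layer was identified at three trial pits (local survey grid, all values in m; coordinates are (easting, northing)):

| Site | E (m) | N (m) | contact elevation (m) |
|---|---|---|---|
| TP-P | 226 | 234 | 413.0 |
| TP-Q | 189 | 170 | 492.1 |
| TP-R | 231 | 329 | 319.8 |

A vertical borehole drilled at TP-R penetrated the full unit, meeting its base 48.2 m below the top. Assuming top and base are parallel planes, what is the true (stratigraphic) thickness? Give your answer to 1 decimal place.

32.9 m

Let the plane be z = a·E + b·N + c.
TP-Q−TP-P: −37a − 64b = 79.1;  TP-R−TP-P: 5a + 95b = −93.2.
Solving gives a = −0.48504, b = −0.95552.
|∇z| = √(a²+b²) = 1.07158, so dip δ = arctan(1.07158) = 46.98°.
True thickness = vertical thickness × cos δ = 48.2 × cos 46.98° = 32.9 m.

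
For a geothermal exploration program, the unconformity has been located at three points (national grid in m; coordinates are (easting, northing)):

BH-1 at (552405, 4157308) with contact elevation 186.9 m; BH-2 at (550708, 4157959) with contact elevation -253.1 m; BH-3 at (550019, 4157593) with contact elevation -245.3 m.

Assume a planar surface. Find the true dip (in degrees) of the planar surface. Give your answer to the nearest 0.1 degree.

Let the plane be z = a·E + b·N + c.
BH-2−BH-1: −1697a + 651b = −440;  BH-3−BH-1: −2386a + 285b = −432.2.
Solving gives a = 0.14581, b = −0.29580.
Gradient magnitude |∇z| = √(a² + b²) = √(0.02126 + 0.08750) = 0.32978.
True dip = arctan(0.32978) = 18.3°, dipping toward NNW (azimuth ≈ 334°).

18.3°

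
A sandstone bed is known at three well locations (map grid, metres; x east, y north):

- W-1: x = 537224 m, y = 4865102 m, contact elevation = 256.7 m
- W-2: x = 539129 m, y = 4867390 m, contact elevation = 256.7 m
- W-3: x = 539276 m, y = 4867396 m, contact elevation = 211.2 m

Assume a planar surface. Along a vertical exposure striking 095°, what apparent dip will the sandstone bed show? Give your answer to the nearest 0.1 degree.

Let the plane be z = a·x + b·y + c.
W-2−W-1: 1905a + 2288b = 0;  W-3−W-1: 2052a + 2294b = −45.5.
Solving gives a = −0.32041, b = 0.26678.
Unit vector along 095° is (sin 95°, cos 95°) = (0.9962, -0.0872).
Slope in that direction = a·(0.9962) + b·(-0.0872) = −0.34244.
Apparent dip = arctan|0.34244| = 18.9° (true dip is 22.6°, so apparent ≤ true as expected).

18.9°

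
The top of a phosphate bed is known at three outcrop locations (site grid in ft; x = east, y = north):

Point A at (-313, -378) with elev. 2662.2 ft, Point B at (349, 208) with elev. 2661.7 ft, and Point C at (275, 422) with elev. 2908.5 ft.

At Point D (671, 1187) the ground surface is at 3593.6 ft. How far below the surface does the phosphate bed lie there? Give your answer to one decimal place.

Two edge vectors: Point A→Point B = (662, 586, -0.5), Point A→Point C = (588, 800, 246.3).
Normal n = (Point A→Point B) × (Point A→Point C) = (144731.8, -163344.6, 185032).
So ∂z/∂x = −n_x/n_z = −0.782199 and ∂z/∂y = −n_y/n_z = 0.882791.
Intercept c from Point A: 2662.2 − 244.83 + 333.70 = 2751.07.
At (671, 1187): z_contact = −524.86 + 1047.87 + 2751.07 = 3274.08 ft.
Depth below ground = 3593.6 − 3274.08 = 319.5 ft.

319.5 ft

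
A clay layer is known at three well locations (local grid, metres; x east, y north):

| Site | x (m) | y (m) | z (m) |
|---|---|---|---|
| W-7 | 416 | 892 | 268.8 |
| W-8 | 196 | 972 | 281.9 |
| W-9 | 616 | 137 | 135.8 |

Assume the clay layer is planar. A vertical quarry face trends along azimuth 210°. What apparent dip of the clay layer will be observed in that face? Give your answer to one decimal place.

Let the plane be z = a·x + b·y + c.
W-8−W-7: −220a + 80b = 13.1;  W-9−W-7: 200a − 755b = −133.
Solving gives a = 0.00499, b = 0.17748.
Unit vector along 210° is (sin 210°, cos 210°) = (-0.5000, -0.8660).
Slope in that direction = a·(-0.5000) + b·(-0.8660) = −0.15620.
Apparent dip = arctan|0.15620| = 8.9° (true dip is 10.1°, so apparent ≤ true as expected).

8.9°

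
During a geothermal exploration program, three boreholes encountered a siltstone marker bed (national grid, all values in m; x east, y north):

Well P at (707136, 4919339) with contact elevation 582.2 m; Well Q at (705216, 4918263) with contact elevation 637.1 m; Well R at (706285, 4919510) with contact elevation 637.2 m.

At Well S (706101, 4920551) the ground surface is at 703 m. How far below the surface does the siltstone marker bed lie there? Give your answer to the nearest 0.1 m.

6.4 m

Let the plane be z = a·x + b·y + c.
Well Q−Well P: −1920a − 1076b = 54.9;  Well R−Well P: −851a + 171b = 55.
Solving gives a = −0.055119068, b = 0.047331422.
Then c = 582.2 − a·707136 − b·4919339 = −193280.43.
At (706101, 4920551): z_contact = −38919.63 + 232896.68 − 193280.43 = 696.61 m.
Depth below ground = 703 − 696.61 = 6.4 m.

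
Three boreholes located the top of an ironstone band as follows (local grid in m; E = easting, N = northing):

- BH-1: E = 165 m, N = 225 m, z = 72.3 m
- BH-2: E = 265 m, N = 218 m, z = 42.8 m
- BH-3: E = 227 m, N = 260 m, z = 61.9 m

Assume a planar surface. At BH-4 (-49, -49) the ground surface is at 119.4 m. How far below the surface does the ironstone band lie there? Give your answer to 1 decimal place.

Two edge vectors: BH-1→BH-2 = (100, -7, -29.5), BH-1→BH-3 = (62, 35, -10.4).
Normal n = (BH-1→BH-2) × (BH-1→BH-3) = (1105.3, -789, 3934).
So ∂z/∂E = −n_x/n_z = −0.28096 and ∂z/∂N = −n_y/n_z = 0.20056.
Intercept c from BH-1: 72.3 + 46.36 − 45.13 = 73.53.
At (-49, -49): z_contact = 13.77 − 9.83 + 73.53 = 77.47 m.
Depth below ground = 119.4 − 77.47 = 41.9 m.

41.9 m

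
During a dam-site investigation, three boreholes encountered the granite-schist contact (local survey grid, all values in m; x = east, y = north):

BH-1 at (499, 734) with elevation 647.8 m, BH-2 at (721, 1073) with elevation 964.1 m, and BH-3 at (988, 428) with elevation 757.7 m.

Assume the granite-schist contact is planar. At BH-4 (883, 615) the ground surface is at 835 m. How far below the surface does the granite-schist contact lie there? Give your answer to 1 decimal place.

Two edge vectors: BH-1→BH-2 = (222, 339, 316.3), BH-1→BH-3 = (489, -306, 109.9).
Normal n = (BH-1→BH-2) × (BH-1→BH-3) = (134043.9, 130272.9, -233703).
So ∂z/∂x = −n_x/n_z = 0.573565 and ∂z/∂y = −n_y/n_z = 0.557429.
Intercept c from BH-1: 647.8 − 286.21 − 409.15 = −47.56.
At (883, 615): z_contact = 506.46 + 342.82 − 47.56 = 801.71 m.
Depth below ground = 835 − 801.71 = 33.3 m.

33.3 m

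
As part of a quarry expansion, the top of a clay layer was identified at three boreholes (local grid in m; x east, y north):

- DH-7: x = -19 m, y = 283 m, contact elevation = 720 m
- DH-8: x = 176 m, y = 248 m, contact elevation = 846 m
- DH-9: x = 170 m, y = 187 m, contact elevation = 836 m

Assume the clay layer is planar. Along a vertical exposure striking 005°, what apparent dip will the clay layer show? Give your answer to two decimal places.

8.87°

Let the plane be z = a·x + b·y + c.
DH-8−DH-7: 195a − 35b = 126;  DH-9−DH-7: 189a − 96b = 116.
Solving gives a = 0.66386, b = 0.09864.
Unit vector along 005° is (sin 5°, cos 5°) = (0.0872, 0.9962).
Slope in that direction = a·(0.0872) + b·(0.9962) = 0.15612.
Apparent dip = arctan|0.15612| = 8.87° (true dip is 33.9°, so apparent ≤ true as expected).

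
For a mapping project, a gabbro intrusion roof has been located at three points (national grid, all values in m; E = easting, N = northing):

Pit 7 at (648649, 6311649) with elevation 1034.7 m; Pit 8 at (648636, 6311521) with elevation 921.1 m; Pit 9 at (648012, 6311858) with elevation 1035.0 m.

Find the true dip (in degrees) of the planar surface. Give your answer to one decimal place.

42.1°

Two edge vectors: Pit 7→Pit 8 = (-13, -128, -113.6), Pit 7→Pit 9 = (-637, 209, 0.3).
Normal n = (Pit 7→Pit 8) × (Pit 7→Pit 9) = (23704, 72367.1, -84253).
So ∂z/∂E = −n_x/n_z = 0.28134 and ∂z/∂N = −n_y/n_z = 0.85893.
Gradient magnitude |∇z| = √(a² + b²) = √(0.07915 + 0.73775) = 0.90383.
True dip = arctan(0.90383) = 42.1°, dipping toward SSW (azimuth ≈ 198°).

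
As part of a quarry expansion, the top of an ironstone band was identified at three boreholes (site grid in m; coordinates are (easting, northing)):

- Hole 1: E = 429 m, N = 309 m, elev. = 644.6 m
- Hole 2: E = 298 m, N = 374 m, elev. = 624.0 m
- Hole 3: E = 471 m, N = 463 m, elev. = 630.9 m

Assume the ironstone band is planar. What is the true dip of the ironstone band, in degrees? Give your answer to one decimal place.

8.7°

Two edge vectors: Hole 1→Hole 2 = (-131, 65, -20.6), Hole 1→Hole 3 = (42, 154, -13.7).
Normal n = (Hole 1→Hole 2) × (Hole 1→Hole 3) = (2281.9, -2659.9, -22904).
So ∂z/∂E = −n_x/n_z = 0.09963 and ∂z/∂N = −n_y/n_z = −0.11613.
Gradient magnitude |∇z| = √(a² + b²) = √(0.00993 + 0.01349) = 0.15301.
True dip = arctan(0.15301) = 8.7°, dipping toward NW (azimuth ≈ 319°).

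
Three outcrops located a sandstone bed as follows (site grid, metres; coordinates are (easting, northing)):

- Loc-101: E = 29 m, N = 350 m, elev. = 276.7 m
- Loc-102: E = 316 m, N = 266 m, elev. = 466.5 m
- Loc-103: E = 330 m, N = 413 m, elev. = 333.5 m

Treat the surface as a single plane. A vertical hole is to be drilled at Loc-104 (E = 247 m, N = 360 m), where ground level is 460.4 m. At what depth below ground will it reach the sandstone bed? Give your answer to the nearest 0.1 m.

Let the plane be z = a·E + b·N + c.
Loc-102−Loc-101: 287a − 84b = 189.8;  Loc-103−Loc-101: 301a + 63b = 56.8.
Solving gives a = 0.38576, b = −0.94150.
Then c = 276.7 − a·29 − b·350 = 595.04.
At (247, 360): z_contact = 95.28 − 338.94 + 595.04 = 351.38 m.
Depth below ground = 460.4 − 351.38 = 109.0 m.

109.0 m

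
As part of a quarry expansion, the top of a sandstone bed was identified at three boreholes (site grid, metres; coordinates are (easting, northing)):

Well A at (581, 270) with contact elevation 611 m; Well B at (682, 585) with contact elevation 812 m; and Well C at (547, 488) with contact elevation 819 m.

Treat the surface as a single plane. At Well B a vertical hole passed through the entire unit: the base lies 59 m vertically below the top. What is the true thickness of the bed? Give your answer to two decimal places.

40.11 m

Two edge vectors: Well A→Well B = (101, 315, 201), Well A→Well C = (-34, 218, 208).
Normal n = (Well A→Well B) × (Well A→Well C) = (21702, -27842, 32728).
So ∂z/∂E = −n_x/n_z = −0.66310 and ∂z/∂N = −n_y/n_z = 0.85071.
|∇z| = √(a²+b²) = 1.07861, so dip δ = arctan(1.07861) = 47.17°.
True thickness = vertical thickness × cos δ = 59 × cos 47.17° = 40.11 m.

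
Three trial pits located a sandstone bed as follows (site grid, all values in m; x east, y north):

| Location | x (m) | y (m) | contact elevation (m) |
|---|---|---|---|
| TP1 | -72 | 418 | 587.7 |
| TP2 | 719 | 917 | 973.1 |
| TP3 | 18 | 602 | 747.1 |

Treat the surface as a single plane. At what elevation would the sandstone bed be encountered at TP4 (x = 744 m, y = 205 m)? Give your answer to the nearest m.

324 m

Two edge vectors: TP1→TP2 = (791, 499, 385.4), TP1→TP3 = (90, 184, 159.4).
Normal n = (TP1→TP2) × (TP1→TP3) = (8627, -91399.4, 100634).
So ∂z/∂x = −n_x/n_z = −0.08573 and ∂z/∂y = −n_y/n_z = 0.90824.
Intercept c from TP1: 587.7 − 6.17 − 379.64 = 201.89.
At (744, 205): z = −63.8 + 186.2 + 201.89 = 324.3 m.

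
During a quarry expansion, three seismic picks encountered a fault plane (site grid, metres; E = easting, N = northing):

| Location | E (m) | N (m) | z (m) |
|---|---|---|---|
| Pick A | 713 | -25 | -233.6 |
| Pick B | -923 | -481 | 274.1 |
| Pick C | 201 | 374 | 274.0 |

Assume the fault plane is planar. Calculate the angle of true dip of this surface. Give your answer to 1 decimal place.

39.0°

Two edge vectors: Pick A→Pick B = (-1636, -456, 507.7), Pick A→Pick C = (-512, 399, 507.6).
Normal n = (Pick A→Pick B) × (Pick A→Pick C) = (-434037.9, 570491.2, -886236).
So ∂z/∂E = −n_x/n_z = −0.48975 and ∂z/∂N = −n_y/n_z = 0.64372.
Gradient magnitude |∇z| = √(a² + b²) = √(0.23986 + 0.41438) = 0.80885.
True dip = arctan(0.80885) = 39.0°, dipping toward SE (azimuth ≈ 143°).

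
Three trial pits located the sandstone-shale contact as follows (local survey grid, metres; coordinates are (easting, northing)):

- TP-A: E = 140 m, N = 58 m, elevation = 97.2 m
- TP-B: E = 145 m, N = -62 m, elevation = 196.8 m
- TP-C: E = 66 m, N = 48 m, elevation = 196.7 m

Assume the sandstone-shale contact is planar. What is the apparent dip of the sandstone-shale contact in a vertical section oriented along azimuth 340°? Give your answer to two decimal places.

Two edge vectors: TP-A→TP-B = (5, -120, 99.6), TP-A→TP-C = (-74, -10, 99.5).
Normal n = (TP-A→TP-B) × (TP-A→TP-C) = (-10944, -7867.9, -8930).
So ∂z/∂E = −n_x/n_z = −1.22553 and ∂z/∂N = −n_y/n_z = −0.88106.
Unit vector along 340° is (sin 340°, cos 340°) = (-0.3420, 0.9397).
Slope in that direction = a·(-0.3420) + b·(0.9397) = −0.40877.
Apparent dip = arctan|0.40877| = 22.23° (true dip is 56.5°, so apparent ≤ true as expected).

22.23°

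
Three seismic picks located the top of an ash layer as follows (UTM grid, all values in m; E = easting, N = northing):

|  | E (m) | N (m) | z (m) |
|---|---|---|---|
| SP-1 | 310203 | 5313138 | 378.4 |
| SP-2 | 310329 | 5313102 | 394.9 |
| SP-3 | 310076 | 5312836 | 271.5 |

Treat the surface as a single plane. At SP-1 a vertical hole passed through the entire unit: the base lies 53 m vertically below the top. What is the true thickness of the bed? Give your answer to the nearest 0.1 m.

50.2 m

Let the plane be z = a·E + b·N + c.
SP-2−SP-1: 126a − 36b = 16.5;  SP-3−SP-1: −127a − 302b = −106.9.
Solving gives a = 0.20719, b = 0.26684.
|∇z| = √(a²+b²) = 0.33784, so dip δ = arctan(0.33784) = 18.67°.
True thickness = vertical thickness × cos δ = 53 × cos 18.67° = 50.2 m.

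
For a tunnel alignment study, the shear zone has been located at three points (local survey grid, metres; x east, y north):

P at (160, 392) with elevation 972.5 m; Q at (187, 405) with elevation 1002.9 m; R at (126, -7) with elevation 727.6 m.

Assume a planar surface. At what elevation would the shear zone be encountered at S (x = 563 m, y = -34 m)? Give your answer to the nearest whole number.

1091 m

Two edge vectors: P→Q = (27, 13, 30.4), P→R = (-34, -399, -244.9).
Normal n = (P→Q) × (P→R) = (8945.9, 5578.7, -10331).
So ∂z/∂x = −n_x/n_z = 0.86593 and ∂z/∂y = −n_y/n_z = 0.54000.
Intercept c from P: 972.5 − 138.55 − 211.68 = 622.27.
At (563, -34): z = 487.5 − 18.4 + 622.27 = 1091.4 m.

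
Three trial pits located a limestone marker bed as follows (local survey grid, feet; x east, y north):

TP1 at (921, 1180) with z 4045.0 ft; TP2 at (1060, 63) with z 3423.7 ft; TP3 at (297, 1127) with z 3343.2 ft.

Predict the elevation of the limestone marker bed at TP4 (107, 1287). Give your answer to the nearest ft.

3251 ft

Two edge vectors: TP1→TP2 = (139, -1117, -621.3), TP1→TP3 = (-624, -53, -701.8).
Normal n = (TP1→TP2) × (TP1→TP3) = (750981.7, 485241.4, -704375).
So ∂z/∂x = −n_x/n_z = 1.06617 and ∂z/∂y = −n_y/n_z = 0.68890.
Intercept c from TP1: 4045 − 981.94 − 812.90 = 2250.16.
At (107, 1287): z = 114.1 + 886.6 + 2250.16 = 3250.9 ft.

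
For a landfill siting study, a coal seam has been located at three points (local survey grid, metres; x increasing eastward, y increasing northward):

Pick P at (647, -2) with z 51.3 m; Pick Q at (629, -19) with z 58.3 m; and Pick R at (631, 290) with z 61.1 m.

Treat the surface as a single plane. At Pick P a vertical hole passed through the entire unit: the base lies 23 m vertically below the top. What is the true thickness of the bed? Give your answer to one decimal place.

Let the plane be z = a·x + b·y + c.
Pick Q−Pick P: −18a − 17b = 7;  Pick R−Pick P: −16a + 292b = 9.8.
Solving gives a = −0.39989, b = 0.01165.
|∇z| = √(a²+b²) = 0.40006, so dip δ = arctan(0.40006) = 21.80°.
True thickness = vertical thickness × cos δ = 23 × cos 21.80° = 21.4 m.

21.4 m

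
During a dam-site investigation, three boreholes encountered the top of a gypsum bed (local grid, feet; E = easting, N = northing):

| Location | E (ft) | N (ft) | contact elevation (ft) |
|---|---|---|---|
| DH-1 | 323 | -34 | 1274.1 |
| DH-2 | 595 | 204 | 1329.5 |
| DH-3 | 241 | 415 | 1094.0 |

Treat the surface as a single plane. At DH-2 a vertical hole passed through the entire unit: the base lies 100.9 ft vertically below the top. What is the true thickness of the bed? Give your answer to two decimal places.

87.58 ft

Two edge vectors: DH-1→DH-2 = (272, 238, 55.4), DH-1→DH-3 = (-82, 449, -180.1).
Normal n = (DH-1→DH-2) × (DH-1→DH-3) = (-67738.4, 44444.4, 141644).
So ∂z/∂E = −n_x/n_z = 0.47823 and ∂z/∂N = −n_y/n_z = −0.31378.
|∇z| = √(a²+b²) = 0.57198, so dip δ = arctan(0.57198) = 29.77°.
True thickness = vertical thickness × cos δ = 100.9 × cos 29.77° = 87.58 ft.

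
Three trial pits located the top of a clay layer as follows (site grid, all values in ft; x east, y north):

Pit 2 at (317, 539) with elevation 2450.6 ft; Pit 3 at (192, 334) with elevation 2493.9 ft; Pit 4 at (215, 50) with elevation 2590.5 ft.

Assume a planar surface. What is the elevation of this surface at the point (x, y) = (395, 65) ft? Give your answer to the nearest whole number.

2619 ft

Two edge vectors: Pit 2→Pit 3 = (-125, -205, 43.3), Pit 2→Pit 4 = (-102, -489, 139.9).
Normal n = (Pit 2→Pit 3) × (Pit 2→Pit 4) = (-7505.8, 13070.9, 40215).
So ∂z/∂x = −n_x/n_z = 0.18664 and ∂z/∂y = −n_y/n_z = −0.32503.
Intercept c from Pit 2: 2450.6 − 59.17 + 175.19 = 2566.62.
At (395, 65): z = 73.7 − 21.1 + 2566.62 = 2619.2 ft.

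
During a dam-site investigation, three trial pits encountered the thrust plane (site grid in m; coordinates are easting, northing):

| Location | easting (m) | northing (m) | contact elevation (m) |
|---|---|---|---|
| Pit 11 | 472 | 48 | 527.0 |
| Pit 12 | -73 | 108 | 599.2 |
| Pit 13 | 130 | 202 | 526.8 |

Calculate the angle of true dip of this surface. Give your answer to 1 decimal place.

Let the plane be z = a·easting + b·northing + c.
Pit 12−Pit 11: −545a + 60b = 72.2;  Pit 13−Pit 11: −342a + 154b = −0.2.
Solving gives a = −0.17554, b = −0.39113.
Gradient magnitude |∇z| = √(a² + b²) = √(0.03081 + 0.15298) = 0.42871.
True dip = arctan(0.42871) = 23.2°, dipping toward NNE (azimuth ≈ 024°).

23.2°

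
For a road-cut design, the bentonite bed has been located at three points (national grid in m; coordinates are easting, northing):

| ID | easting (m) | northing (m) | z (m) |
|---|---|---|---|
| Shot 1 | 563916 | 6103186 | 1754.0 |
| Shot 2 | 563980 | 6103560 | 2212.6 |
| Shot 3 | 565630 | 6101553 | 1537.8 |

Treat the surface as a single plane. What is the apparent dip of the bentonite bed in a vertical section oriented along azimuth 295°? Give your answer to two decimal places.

Two edge vectors: Shot 1→Shot 2 = (64, 374, 458.6), Shot 1→Shot 3 = (1714, -1633, -216.2).
Normal n = (Shot 1→Shot 2) × (Shot 1→Shot 3) = (668035, 799877.2, -745548).
So ∂z/∂easting = −n_x/n_z = 0.89603 and ∂z/∂northing = −n_y/n_z = 1.07287.
Unit vector along 295° is (sin 295°, cos 295°) = (-0.9063, 0.4226).
Slope in that direction = a·(-0.9063) + b·(0.4226) = −0.35867.
Apparent dip = arctan|0.35867| = 19.73° (true dip is 54.4°, so apparent ≤ true as expected).

19.73°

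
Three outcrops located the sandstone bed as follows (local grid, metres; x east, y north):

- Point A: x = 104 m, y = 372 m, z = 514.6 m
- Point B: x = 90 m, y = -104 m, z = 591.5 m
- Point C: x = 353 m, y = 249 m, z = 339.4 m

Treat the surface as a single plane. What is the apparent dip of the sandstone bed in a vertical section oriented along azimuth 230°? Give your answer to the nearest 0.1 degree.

34.2°

Two edge vectors: Point A→Point B = (-14, -476, 76.9), Point A→Point C = (249, -123, -175.2).
Normal n = (Point A→Point B) × (Point A→Point C) = (92853.9, 16695.3, 120246).
So ∂z/∂x = −n_x/n_z = −0.77220 and ∂z/∂y = −n_y/n_z = −0.13884.
Unit vector along 230° is (sin 230°, cos 230°) = (-0.7660, -0.6428).
Slope in that direction = a·(-0.7660) + b·(-0.6428) = 0.68079.
Apparent dip = arctan|0.68079| = 34.2° (true dip is 38.1°, so apparent ≤ true as expected).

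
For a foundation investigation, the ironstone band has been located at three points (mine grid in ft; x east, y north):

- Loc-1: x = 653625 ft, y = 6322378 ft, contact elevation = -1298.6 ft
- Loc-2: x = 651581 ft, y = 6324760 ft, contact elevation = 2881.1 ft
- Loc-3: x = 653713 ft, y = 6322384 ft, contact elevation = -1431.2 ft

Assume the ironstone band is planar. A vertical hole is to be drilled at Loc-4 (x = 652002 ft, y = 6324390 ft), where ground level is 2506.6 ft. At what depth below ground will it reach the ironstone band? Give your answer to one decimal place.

Two edge vectors: Loc-1→Loc-2 = (-2044, 2382, 4179.7), Loc-1→Loc-3 = (88, 6, -132.6).
Normal n = (Loc-1→Loc-2) × (Loc-1→Loc-3) = (-340931.4, 96779.2, -221880).
So ∂z/∂x = −n_x/n_z = −1.536557599 and ∂z/∂y = −n_y/n_z = 0.436178114.
Intercept c from Loc-1: -1298.6 + 1004332.46 − 2757682.91 = −1754649.05.
At (652002, 6324390): z_contact = −1001838.63 + 2758560.50 − 1754649.05 = 2072.82 ft.
Depth below ground = 2506.6 − 2072.82 = 433.8 ft.

433.8 ft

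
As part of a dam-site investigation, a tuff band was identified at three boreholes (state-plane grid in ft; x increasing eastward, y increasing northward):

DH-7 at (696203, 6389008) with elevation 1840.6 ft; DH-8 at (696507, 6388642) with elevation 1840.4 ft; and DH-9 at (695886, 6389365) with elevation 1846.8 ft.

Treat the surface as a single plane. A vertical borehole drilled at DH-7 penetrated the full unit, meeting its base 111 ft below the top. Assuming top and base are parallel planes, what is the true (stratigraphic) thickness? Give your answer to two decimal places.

Let the plane be z = a·x + b·y + c.
DH-8−DH-7: 304a − 366b = −0.2;  DH-9−DH-7: −317a + 357b = 6.2.
Solving gives a = −0.29327, b = −0.24305.
|∇z| = √(a²+b²) = 0.38090, so dip δ = arctan(0.38090) = 20.85°.
True thickness = vertical thickness × cos δ = 111 × cos 20.85° = 103.73 ft.

103.73 ft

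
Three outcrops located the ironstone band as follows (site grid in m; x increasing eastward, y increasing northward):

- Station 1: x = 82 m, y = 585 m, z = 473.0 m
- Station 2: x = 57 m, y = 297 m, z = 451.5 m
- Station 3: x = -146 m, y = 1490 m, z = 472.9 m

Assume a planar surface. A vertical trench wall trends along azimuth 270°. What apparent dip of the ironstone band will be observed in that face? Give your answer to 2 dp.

12.45°

Let the plane be z = a·x + b·y + c.
Station 2−Station 1: −25a − 288b = −21.5;  Station 3−Station 1: −228a + 905b = −0.1.
Solving gives a = 0.22071, b = 0.05549.
Unit vector along 270° is (sin 270°, cos 270°) = (-1.0000, -0.0000).
Slope in that direction = a·(-1.0000) + b·(-0.0000) = −0.22071.
Apparent dip = arctan|0.22071| = 12.45° (true dip is 12.8°, so apparent ≤ true as expected).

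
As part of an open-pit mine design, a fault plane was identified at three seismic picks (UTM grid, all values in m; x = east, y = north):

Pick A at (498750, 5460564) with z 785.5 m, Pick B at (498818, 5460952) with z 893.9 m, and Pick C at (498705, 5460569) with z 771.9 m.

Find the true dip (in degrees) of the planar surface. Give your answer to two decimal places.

Let the plane be z = a·x + b·y + c.
Pick B−Pick A: 68a + 388b = 108.4;  Pick C−Pick A: −45a + 5b = −13.6.
Solving gives a = 0.32690, b = 0.22209.
Gradient magnitude |∇z| = √(a² + b²) = √(0.10686 + 0.04932) = 0.39520.
True dip = arctan(0.39520) = 21.56°, dipping toward SW (azimuth ≈ 236°).

21.56°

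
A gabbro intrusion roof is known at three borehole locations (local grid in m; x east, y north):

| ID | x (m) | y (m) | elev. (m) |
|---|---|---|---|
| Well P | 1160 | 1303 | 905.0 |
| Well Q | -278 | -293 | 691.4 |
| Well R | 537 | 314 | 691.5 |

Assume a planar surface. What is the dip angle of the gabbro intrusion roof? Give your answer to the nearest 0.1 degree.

Let the plane be z = a·x + b·y + c.
Well Q−Well P: −1438a − 1596b = −213.6;  Well R−Well P: −623a − 989b = −213.5.
Solving gives a = −0.30265, b = 0.40652.
Gradient magnitude |∇z| = √(a² + b²) = √(0.09160 + 0.16526) = 0.50681.
True dip = arctan(0.50681) = 26.9°, dipping toward SE (azimuth ≈ 143°).

26.9°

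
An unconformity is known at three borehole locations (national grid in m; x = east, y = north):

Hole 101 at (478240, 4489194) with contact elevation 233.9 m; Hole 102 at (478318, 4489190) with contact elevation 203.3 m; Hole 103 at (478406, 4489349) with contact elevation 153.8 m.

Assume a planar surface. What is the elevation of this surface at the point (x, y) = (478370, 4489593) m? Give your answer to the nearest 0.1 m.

145.7 m

Two edge vectors: Hole 101→Hole 102 = (78, -4, -30.6), Hole 101→Hole 103 = (166, 155, -80.1).
Normal n = (Hole 101→Hole 102) × (Hole 101→Hole 103) = (5063.4, 1168.2, 12754).
So ∂z/∂x = −n_x/n_z = −0.397004861 and ∂z/∂y = −n_y/n_z = −0.091594794.
Intercept c from Hole 101: 233.9 + 189863.60 + 411186.80 = 601284.30.
At (478370, 4489593): z = −189915.2 − 411223.3 + 601284.30 = 145.7 m.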